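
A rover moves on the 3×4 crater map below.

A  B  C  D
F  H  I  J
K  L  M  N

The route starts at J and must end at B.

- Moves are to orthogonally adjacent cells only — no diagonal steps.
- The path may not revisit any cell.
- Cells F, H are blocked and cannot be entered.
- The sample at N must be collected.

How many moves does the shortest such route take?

5

Any route passes through N somewhere between J and B. Summing Manhattan distances along the two legs (J → N → B) gives a lower bound of 1 + 4 = 5 moves.
A route of 5 moves achieves this: J → N → M → I → C → B.
Since 5 matches the lower bound, it is optimal.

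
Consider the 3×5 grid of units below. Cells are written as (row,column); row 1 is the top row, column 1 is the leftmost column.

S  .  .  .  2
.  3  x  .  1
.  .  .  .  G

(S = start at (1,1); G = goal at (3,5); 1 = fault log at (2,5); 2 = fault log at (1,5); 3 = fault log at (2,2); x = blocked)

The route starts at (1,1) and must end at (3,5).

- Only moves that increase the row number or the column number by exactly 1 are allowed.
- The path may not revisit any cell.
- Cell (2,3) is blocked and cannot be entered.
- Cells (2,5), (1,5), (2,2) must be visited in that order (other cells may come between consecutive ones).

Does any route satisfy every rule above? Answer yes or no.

no

(1,5) lies above (2,5), so going from (2,5) to (1,5) would need an upward move — but moves only go right/down, so (2,5) cannot be visited before (1,5).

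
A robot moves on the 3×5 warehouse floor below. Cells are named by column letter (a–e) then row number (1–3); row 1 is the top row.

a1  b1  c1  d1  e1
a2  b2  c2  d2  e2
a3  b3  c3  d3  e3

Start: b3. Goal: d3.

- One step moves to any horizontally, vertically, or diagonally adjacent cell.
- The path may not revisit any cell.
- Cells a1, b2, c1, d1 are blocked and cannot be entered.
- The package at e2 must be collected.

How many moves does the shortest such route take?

4

Any route passes through e2 somewhere between b3 and d3. Summing Chebyshev distances along the two legs (b3 → e2 → d3) gives a lower bound of 3 + 1 = 4 moves.
A route of 4 moves achieves this: b3 → c2 → d2 → e2 → d3.
Since 4 matches the lower bound, it is optimal.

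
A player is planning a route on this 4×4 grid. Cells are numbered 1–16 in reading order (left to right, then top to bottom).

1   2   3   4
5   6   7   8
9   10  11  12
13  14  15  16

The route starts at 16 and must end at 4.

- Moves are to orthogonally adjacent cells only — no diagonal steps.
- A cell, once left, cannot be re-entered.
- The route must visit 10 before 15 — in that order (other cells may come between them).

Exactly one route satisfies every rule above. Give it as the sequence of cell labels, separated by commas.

16, 12, 8, 7, 6, 10, 11, 15, 14, 13, 9, 5, 1, 2, 3, 4

The waypoints must appear in the order 10, 15, with no cell reused.
Route from 16: up 2 to 8, left 2 to 6, down 1 to 10, right 1 to 11, down 1 to 15, left 2 to 13, up 3 to 1, right 3 to 4 — 15 moves in all.
Check: order respected (10 at step 5, 15 at step 7).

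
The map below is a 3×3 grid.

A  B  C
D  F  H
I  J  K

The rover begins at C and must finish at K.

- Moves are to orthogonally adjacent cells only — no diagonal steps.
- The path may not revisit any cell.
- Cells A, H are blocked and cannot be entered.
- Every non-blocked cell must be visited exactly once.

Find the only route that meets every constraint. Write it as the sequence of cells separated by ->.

Need to visit all 7 open cells exactly once, starting at C and ending at K.
Cell I has only two open neighbours (D and J), so the path must pass straight through it: one of those is the cell it's entered from and the other is where it exits.
Route from C: left to B, down to F, left to D, down to I, 2× right (reaching K) — 6 moves in all.
Check: all 7 open cells covered.

C -> B -> F -> D -> I -> J -> K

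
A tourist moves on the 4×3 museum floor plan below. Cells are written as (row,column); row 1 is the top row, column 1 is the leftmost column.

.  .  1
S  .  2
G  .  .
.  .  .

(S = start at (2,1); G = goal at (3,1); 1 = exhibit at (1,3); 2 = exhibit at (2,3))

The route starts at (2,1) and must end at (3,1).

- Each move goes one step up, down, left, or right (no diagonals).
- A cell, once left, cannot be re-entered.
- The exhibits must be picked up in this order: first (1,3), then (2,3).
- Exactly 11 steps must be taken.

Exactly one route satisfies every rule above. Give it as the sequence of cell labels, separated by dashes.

The waypoints must appear in the order (1,3), (2,3), with no cell reused.
Route from (2,1): up 1 to (1,1), right 2 to (1,3), down 1 to (2,3), left 1 to (2,2), down 1 to (3,2), right 1 to (3,3), down 1 to (4,3), left 2 to (4,1), up 1 to (3,1) — 11 moves in all.
Check: order respected (1 at step 3, 2 at step 4); 11 moves as required.

(2,1) - (1,1) - (1,2) - (1,3) - (2,3) - (2,2) - (3,2) - (3,3) - (4,3) - (4,2) - (4,1) - (3,1)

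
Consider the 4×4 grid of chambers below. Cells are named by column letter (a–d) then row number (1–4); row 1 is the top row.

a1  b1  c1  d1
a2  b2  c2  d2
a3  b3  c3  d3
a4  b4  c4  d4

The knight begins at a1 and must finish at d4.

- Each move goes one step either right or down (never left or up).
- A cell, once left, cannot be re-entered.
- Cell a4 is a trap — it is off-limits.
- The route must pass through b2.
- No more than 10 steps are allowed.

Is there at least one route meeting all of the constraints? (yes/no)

yes

One route that works: a1 → a2 → b2 → b3 → b4 → c4 → d4.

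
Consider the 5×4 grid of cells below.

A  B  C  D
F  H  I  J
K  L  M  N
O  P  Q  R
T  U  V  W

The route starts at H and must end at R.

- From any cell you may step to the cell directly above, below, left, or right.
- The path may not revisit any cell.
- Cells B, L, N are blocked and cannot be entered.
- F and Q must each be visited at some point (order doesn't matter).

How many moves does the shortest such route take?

6

Any route passes through F and Q in some order between H and R. Summing Manhattan distances along each leg and taking the cheapest ordering (H → F → Q → R) gives a lower bound of 1 + 4 + 1 = 6 moves.
A route of 6 moves achieves this: H → F → K → O → P → Q → R.
Since 6 matches the lower bound, it is optimal.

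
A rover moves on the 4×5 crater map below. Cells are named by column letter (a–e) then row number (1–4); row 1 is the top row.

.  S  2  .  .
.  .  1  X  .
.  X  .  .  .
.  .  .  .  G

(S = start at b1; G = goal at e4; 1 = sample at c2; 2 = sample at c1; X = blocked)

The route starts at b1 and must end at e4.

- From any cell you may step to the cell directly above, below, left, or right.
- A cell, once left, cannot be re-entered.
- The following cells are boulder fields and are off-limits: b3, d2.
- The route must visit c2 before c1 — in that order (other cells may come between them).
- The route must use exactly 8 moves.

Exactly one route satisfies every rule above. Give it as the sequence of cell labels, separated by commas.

The waypoints must appear in the order c2, c1, with no cell reused.
Route from b1: down 1 to b2, right 1 to c2, up 1 to c1, right 2 to e1, down 3 to e4 — 8 moves in all.
Check: order respected (1 at step 2, 2 at step 3); 8 moves as required.

b1, b2, c2, c1, d1, e1, e2, e3, e4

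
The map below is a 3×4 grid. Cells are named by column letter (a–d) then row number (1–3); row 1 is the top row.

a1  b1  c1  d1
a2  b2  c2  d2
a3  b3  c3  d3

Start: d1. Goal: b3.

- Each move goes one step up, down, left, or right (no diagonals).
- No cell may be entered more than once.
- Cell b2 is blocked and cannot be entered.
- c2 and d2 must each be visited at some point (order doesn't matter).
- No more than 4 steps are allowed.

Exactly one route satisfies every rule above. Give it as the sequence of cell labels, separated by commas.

Any route must reach c2 and d2 and still end at b3 within 4 moves, so the order of the required stops is forced.
Route from d1: down 1 to d2, left 1 to c2, down 1 to c3, left 1 to b3 — 4 moves in all.
Check: all required cells visited; 4 ≤ 4 moves.

d1, d2, c2, c3, b3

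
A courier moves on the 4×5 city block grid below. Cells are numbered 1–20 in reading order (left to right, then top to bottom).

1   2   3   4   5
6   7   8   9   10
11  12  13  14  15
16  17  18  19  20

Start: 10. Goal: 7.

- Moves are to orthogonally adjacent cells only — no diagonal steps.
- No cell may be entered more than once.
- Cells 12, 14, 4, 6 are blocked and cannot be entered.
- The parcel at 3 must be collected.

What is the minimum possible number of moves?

Any route passes through 3 somewhere between 10 and 7. Summing Manhattan distances along the two legs (10 → 3 → 7) gives a lower bound of 3 + 2 = 5 moves.
A route of 5 moves achieves this: 10 → 9 → 8 → 3 → 2 → 7.
Since 5 matches the lower bound, it is optimal.

5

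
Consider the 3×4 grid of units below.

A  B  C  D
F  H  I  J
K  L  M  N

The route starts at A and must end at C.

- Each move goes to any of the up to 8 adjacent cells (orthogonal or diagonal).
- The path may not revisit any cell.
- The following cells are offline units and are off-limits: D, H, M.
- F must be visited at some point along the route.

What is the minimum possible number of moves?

3

Any route passes through F somewhere between A and C. Summing Chebyshev distances along the two legs (A → F → C) gives a lower bound of 1 + 2 = 3 moves.
A route of 3 moves achieves this: A → F → B → C.
Since 3 matches the lower bound, it is optimal.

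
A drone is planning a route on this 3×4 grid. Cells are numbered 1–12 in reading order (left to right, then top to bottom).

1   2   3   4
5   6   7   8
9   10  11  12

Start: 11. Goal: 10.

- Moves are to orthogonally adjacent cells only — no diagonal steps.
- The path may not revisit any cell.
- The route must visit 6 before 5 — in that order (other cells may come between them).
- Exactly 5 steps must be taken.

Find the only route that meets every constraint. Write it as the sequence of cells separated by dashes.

The waypoints must appear in the order 6, 5, with no cell reused.
Route from 11: up 1 to 7, left 2 to 5, down 1 to 9, right 1 to 10 — 5 moves in all.
Check: order respected (6 at step 2, 5 at step 3); 5 moves as required.

11 - 7 - 6 - 5 - 9 - 10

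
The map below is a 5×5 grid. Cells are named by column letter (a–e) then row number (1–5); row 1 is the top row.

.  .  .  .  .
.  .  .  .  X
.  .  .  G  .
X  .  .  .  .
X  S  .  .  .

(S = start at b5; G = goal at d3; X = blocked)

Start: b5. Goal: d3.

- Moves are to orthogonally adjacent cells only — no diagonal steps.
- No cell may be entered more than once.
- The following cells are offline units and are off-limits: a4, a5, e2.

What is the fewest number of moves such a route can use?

The Manhattan distance from b5 to d3 is |5−3| + |2−4| = 4, so at least 4 moves are needed.
A route of 4 moves achieves this: b5 → b4 → b3 → c3 → d3.
Since 4 matches the lower bound, it is optimal.

4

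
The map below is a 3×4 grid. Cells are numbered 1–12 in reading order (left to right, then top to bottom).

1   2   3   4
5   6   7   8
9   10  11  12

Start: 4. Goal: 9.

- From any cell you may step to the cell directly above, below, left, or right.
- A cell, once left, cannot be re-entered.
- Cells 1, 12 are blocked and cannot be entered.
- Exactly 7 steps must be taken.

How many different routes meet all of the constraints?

Need simple routes of exactly 7 moves from 4 to 9 (Manhattan distance 5, so 1 moves are spent on a detour and 1 undoing it).
Enumerating: 4 8 7 3 2 6 10 9 | 4 8 7 3 2 6 5 9 | 4 8 7 11 10 6 5 9 | 4 3 7 11 10 6 5 9 | 4 3 2 6 7 11 10 9.
That gives 5 routes.

5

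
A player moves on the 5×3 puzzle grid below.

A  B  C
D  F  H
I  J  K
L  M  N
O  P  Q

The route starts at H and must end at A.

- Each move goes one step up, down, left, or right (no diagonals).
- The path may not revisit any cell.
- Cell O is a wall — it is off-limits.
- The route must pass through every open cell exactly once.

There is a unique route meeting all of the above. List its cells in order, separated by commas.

H, C, B, F, J, K, N, Q, P, M, L, I, D, A

Need to visit all 14 open cells exactly once, starting at H and ending at A.
Route from H: up 1 to C, left 1 to B, down 2 to J, right 1 to K, down 2 to Q, left 1 to P, up 1 to M, left 1 to L, up 3 to A — 13 moves in all.
Check: all 14 open cells covered.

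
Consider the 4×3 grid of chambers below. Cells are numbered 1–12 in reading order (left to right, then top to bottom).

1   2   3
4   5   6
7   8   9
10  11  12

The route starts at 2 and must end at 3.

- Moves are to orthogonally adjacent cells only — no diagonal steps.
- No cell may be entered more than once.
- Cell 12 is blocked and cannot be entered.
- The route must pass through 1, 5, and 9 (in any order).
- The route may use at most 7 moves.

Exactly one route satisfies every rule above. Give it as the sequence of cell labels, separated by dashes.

Any route must reach 1, 5, and 9 and still end at 3 within 7 moves, so the order of the required stops is forced.
Route from 2: left to 1, down to 4, right to 5, down to 8, right to 9, 2× up (reaching 3) — 7 moves in all.
Check: all required cells visited; 7 ≤ 7 moves.

2 - 1 - 4 - 5 - 8 - 9 - 6 - 3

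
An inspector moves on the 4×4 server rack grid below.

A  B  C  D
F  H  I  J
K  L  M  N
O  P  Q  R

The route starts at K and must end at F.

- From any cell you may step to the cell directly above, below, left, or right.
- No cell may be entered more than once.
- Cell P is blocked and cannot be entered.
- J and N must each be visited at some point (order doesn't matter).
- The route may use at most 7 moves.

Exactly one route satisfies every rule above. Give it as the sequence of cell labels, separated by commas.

Any route must reach J and N and still end at F within 7 moves, so the order of the required stops is forced.
Route from K: 3× right (reaching N), up to J, 3× left (reaching F) — 7 moves in all.
Check: all required cells visited; 7 ≤ 7 moves.

K, L, M, N, J, I, H, F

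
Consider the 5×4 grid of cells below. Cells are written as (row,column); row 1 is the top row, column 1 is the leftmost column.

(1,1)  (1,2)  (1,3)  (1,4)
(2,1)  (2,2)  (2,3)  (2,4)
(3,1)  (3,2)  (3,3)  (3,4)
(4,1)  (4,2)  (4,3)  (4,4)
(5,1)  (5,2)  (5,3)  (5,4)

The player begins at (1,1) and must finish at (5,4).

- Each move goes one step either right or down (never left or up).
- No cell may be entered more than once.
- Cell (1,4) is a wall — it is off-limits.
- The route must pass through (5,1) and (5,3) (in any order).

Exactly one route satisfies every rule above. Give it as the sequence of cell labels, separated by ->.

Moves only go right or down, so the column and row indices never decrease.
Route from (1,1): down 4 to (5,1), right 3 to (5,4) — 7 moves in all.
Check: all required cells visited.

(1,1) -> (2,1) -> (3,1) -> (4,1) -> (5,1) -> (5,2) -> (5,3) -> (5,4)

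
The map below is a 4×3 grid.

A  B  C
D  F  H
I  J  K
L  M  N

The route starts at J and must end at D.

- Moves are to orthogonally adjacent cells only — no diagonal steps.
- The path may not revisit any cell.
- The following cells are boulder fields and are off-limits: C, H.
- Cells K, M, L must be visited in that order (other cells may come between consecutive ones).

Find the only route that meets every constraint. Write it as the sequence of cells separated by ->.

The waypoints must appear in the order K, M, L, with no cell reused.
Route from J: right 1 to K, down 1 to N, left 2 to L, up 2 to D — 6 moves in all.
Check: order respected (K at step 1, M at step 3, L at step 4).

J -> K -> N -> M -> L -> I -> D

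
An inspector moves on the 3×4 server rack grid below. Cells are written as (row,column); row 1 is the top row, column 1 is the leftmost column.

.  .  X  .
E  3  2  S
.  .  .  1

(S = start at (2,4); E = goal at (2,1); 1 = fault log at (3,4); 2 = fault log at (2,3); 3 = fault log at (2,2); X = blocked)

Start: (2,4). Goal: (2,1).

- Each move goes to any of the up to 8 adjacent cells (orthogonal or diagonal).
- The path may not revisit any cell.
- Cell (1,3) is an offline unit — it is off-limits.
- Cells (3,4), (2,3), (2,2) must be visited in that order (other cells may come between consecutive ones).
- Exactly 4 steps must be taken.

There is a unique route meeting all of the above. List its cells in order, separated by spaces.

The waypoints must appear in the order (3,4), (2,3), (2,2), with no cell reused.
Route from (2,4): down to (3,4), up-left to (2,3), 2× left (reaching (2,1)) — 4 moves in all.
Check: order respected (1 at step 1, 2 at step 2, 3 at step 3); 4 moves as required.

(2,4) (3,4) (2,3) (2,2) (2,1)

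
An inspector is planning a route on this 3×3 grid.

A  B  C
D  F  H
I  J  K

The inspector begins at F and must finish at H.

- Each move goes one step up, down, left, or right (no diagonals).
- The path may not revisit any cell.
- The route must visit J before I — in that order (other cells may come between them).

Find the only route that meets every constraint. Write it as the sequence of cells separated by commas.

F, J, I, D, A, B, C, H

The waypoints must appear in the order J, I, with no cell reused.
Route from F: down to J, left to I, 2× up (reaching A), 2× right (reaching C), down to H — 7 moves in all.
Check: order respected (J at step 1, I at step 2).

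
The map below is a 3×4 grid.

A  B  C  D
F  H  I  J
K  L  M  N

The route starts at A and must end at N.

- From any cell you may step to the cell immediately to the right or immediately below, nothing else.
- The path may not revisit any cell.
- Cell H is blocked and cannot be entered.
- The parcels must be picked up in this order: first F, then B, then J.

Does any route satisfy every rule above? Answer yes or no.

no

B lies above F, so going from F to B would need an upward move — but moves only go right/down, so F cannot be visited before B.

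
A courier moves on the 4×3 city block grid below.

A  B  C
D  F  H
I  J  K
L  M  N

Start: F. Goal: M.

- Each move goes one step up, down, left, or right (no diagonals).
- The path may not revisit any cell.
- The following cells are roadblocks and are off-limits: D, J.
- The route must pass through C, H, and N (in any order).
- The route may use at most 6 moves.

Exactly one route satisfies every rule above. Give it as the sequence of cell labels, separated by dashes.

The budget equals the shortest possible length, so every move has to be on a shortest route through the required cells.
Route from F: up 1 to B, right 1 to C, down 3 to N, left 1 to M — 6 moves in all.
Check: all required cells visited; 6 ≤ 6 moves.

F - B - C - H - K - N - M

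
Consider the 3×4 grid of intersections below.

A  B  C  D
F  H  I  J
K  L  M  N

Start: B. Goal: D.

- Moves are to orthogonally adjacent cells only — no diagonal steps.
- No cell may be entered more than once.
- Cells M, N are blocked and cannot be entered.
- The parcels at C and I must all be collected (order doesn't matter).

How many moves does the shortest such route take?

4

Any route passes through C and I in some order between B and D. Summing Manhattan distances along each leg and taking the cheapest ordering (B → I → C → D) gives a lower bound of 2 + 1 + 1 = 4 moves.
A route of 4 moves achieves this: B → H → I → C → D.
Since 4 matches the lower bound, it is optimal.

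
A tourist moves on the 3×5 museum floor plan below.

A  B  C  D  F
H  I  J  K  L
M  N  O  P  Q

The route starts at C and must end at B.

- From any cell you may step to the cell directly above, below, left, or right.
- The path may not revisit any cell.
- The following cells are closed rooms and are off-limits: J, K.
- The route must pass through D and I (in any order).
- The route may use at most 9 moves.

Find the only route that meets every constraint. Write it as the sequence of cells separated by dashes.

C - D - F - L - Q - P - O - N - I - B

Any route must reach D and I and still end at B within 9 moves, so the order of the required stops is forced.
Route from C: 2× right (reaching F), 2× down (reaching Q), 3× left (reaching N), 2× up (reaching B) — 9 moves in all.
Check: all required cells visited; 9 ≤ 9 moves.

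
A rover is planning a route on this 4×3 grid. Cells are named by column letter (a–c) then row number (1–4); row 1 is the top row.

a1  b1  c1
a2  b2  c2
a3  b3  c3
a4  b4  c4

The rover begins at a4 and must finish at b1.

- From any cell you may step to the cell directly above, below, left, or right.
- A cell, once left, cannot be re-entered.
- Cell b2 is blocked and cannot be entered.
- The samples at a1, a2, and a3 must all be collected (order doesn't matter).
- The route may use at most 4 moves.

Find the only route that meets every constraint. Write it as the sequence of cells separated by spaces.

a4 a3 a2 a1 b1

The 4-move cap with required stops at a1, a2, a3 leaves no slack for detours.
Route from a4: up 3 to a1, right 1 to b1 — 4 moves in all.
Check: all required cells visited; 4 ≤ 4 moves.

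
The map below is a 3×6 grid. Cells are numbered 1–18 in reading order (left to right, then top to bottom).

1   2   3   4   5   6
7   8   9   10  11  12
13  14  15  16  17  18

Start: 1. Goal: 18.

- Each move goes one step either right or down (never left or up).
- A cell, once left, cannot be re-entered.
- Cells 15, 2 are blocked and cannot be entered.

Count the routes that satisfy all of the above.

3

A right/down-only route from 1 to 18 makes exactly 2 down-moves and 5 right-moves in some order.
With no other constraints that would be C(7,2) = 21 routes.
Subtract routes through each blocked cell (inclusion–exclusion for overlaps): − through 2: 15 − through 15: 6 + through 2&15: 3 → 3.
That gives 3 routes.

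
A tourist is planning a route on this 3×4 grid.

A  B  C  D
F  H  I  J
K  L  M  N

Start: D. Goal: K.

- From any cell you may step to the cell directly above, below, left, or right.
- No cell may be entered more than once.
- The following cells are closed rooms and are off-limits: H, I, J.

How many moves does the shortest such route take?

5

The Manhattan distance from D to K is |1−3| + |4−1| = 5, so at least 5 moves are needed.
A route of 5 moves achieves this: D → C → B → A → F → K.
Since 5 matches the lower bound, it is optimal.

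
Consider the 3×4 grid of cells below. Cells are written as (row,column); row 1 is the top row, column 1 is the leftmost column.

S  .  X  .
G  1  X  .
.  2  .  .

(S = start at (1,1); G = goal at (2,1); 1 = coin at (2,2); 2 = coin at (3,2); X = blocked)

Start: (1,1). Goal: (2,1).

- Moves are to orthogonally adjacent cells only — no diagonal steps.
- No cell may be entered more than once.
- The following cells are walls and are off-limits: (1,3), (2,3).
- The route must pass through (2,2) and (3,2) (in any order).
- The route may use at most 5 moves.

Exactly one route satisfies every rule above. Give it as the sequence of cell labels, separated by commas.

The 5-move cap with required stops at (2,2), (3,2) leaves no slack for detours.
Route from (1,1): right 1 to (1,2), down 2 to (3,2), left 1 to (3,1), up 1 to (2,1) — 5 moves in all.
Check: all required cells visited; 5 ≤ 5 moves.

(1,1), (1,2), (2,2), (3,2), (3,1), (2,1)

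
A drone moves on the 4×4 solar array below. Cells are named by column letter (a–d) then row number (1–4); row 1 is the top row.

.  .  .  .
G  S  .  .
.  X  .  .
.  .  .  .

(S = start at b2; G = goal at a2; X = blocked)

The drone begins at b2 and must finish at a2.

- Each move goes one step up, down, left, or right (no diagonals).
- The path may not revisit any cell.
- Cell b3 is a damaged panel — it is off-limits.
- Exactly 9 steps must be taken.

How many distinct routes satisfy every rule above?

5

Need simple routes of exactly 9 moves from b2 to a2 (Manhattan distance 1, so 4 moves are spent on a detour and 4 undoing it).
Enumerating: b2 b1 c1 c2 c3 c4 b4 a4 a3 a2 | b2 c2 c3 d3 d2 d1 c1 b1 a1 a2 | b2 c2 c3 d3 d4 c4 b4 a4 a3 a2 | b2 c2 d2 d3 d4 c4 b4 a4 a3 a2 | b2 c2 d2 d3 c3 c4 b4 a4 a3 a2.
That gives 5 routes.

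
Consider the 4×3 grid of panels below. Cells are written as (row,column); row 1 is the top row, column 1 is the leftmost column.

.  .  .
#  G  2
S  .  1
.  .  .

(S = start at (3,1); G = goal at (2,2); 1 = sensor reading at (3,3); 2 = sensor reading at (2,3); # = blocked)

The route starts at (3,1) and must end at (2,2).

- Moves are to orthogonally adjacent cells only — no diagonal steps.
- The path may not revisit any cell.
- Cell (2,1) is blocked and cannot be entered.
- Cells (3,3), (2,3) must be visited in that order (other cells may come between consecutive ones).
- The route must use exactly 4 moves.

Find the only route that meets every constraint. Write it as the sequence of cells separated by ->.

(3,1) -> (3,2) -> (3,3) -> (2,3) -> (2,2)

The waypoints must appear in the order (3,3), (2,3), with no cell reused.
Route from (3,1): right 2 to (3,3), up 1 to (2,3), left 1 to (2,2) — 4 moves in all.
Check: order respected (1 at step 2, 2 at step 3); 4 moves as required.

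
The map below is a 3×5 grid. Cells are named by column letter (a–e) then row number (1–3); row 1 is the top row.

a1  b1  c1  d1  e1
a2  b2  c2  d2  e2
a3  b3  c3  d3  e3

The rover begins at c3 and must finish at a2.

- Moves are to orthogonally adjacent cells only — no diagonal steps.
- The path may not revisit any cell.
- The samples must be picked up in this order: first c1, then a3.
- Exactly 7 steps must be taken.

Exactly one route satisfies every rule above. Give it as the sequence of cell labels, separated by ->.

c3 -> c2 -> c1 -> b1 -> b2 -> b3 -> a3 -> a2

The waypoints must appear in the order c1, a3, with no cell reused.
Route from c3: 2× up (reaching c1), left to b1, 2× down (reaching b3), left to a3, up to a2 — 7 moves in all.
Check: order respected (c1 at step 2, a3 at step 6); 7 moves as required.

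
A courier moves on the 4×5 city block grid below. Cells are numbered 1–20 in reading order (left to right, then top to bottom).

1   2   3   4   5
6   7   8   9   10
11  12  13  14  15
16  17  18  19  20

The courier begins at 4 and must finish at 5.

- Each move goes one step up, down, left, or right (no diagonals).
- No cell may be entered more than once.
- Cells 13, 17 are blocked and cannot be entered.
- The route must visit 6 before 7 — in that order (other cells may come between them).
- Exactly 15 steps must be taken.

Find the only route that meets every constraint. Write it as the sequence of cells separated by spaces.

4 3 2 1 6 11 12 7 8 9 14 19 20 15 10 5

The waypoints must appear in the order 6, 7, with no cell reused.
Route from 4: 3× left (reaching 1), 2× down (reaching 11), right to 12, up to 7, 2× right (reaching 9), 2× down (reaching 19), right to 20, 3× up (reaching 5) — 15 moves in all.
Check: order respected (6 at step 4, 7 at step 7); 15 moves as required.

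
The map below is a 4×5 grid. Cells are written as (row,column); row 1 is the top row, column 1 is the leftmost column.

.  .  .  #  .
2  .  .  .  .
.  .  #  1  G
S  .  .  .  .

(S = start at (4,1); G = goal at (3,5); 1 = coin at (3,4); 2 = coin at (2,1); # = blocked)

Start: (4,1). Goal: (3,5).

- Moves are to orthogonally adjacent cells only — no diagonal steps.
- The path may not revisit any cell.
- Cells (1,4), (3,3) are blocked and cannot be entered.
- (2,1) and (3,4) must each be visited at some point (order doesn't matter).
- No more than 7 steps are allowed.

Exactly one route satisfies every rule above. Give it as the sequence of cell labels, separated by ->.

The 7-move cap with required stops at (2,1), (3,4) leaves no slack for detours.
Route from (4,1): up 2 to (2,1), right 3 to (2,4), down 1 to (3,4), right 1 to (3,5) — 7 moves in all.
Check: all required cells visited; 7 ≤ 7 moves.

(4,1) -> (3,1) -> (2,1) -> (2,2) -> (2,3) -> (2,4) -> (3,4) -> (3,5)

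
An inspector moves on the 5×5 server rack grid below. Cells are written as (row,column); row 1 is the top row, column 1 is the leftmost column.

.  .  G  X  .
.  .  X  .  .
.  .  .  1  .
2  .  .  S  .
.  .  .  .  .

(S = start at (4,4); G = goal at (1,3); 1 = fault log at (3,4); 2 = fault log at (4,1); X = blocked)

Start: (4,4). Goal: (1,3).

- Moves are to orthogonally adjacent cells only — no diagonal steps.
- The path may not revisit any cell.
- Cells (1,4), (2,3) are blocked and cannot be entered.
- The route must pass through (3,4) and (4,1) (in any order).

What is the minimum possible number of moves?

10

Any route passes through (3,4) and (4,1) in some order between (4,4) and (1,3). Summing Manhattan distances along each leg and taking the cheapest ordering ((4,4) → (3,4) → (4,1) → (1,3)) gives a lower bound of 1 + 4 + 5 = 10 moves.
A route of 10 moves achieves this: (4,4) → (3,4) → (3,3) → (4,3) → (4,2) → (4,1) → (3,1) → (2,1) → (1,1) → (1,2) → (1,3).
Since 10 matches the lower bound, it is optimal.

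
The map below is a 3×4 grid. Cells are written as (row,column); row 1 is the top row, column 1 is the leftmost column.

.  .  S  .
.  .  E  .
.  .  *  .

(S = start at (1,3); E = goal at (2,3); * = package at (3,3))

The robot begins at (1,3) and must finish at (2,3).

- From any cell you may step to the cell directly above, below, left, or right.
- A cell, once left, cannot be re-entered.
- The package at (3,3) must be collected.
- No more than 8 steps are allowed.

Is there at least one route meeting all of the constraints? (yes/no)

yes

One route that works: (1,3) → (1,2) → (2,2) → (3,2) → (3,3) → (2,3).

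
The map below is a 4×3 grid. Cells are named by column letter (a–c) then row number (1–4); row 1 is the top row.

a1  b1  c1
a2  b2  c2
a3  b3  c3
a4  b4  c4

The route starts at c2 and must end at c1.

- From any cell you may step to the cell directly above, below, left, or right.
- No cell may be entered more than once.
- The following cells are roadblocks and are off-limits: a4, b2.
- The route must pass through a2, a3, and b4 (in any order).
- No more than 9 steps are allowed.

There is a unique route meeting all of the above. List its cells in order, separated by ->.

The 9-move cap with required stops at a2, a3, b4 leaves no slack for detours.
Route from c2: 2× down (reaching c4), left to b4, up to b3, left to a3, 2× up (reaching a1), 2× right (reaching c1) — 9 moves in all.
Check: all required cells visited; 9 ≤ 9 moves.

c2 -> c3 -> c4 -> b4 -> b3 -> a3 -> a2 -> a1 -> b1 -> c1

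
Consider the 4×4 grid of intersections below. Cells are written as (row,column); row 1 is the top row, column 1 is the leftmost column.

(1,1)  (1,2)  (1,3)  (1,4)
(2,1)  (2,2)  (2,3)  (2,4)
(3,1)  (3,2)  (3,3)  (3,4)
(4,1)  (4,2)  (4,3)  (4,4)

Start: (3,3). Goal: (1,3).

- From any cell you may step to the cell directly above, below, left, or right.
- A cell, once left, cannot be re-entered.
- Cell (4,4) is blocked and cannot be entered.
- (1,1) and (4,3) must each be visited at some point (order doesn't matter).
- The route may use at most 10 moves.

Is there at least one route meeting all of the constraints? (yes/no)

One route that works: (3,3) → (4,3) → (4,2) → (3,2) → (2,2) → (2,1) → (1,1) → (1,2) → (1,3).

yes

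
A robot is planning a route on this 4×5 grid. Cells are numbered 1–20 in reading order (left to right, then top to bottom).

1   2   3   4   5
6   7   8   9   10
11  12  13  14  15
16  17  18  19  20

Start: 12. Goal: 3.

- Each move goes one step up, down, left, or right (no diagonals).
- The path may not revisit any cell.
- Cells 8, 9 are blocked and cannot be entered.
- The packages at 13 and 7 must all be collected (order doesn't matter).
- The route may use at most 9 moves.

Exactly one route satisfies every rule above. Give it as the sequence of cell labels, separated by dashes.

The 9-move cap with required stops at 13, 7 leaves no slack for detours.
Route from 12: right to 13, down to 18, 2× left (reaching 16), 2× up (reaching 6), right to 7, up to 2, right to 3 — 9 moves in all.
Check: all required cells visited; 9 ≤ 9 moves.

12 - 13 - 18 - 17 - 16 - 11 - 6 - 7 - 2 - 3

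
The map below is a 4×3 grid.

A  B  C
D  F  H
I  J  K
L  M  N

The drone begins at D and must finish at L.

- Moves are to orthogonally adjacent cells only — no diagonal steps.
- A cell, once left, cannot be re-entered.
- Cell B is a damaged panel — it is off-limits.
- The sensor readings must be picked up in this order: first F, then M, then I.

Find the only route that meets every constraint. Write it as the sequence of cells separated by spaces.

D F H K N M J I L

The waypoints must appear in the order F, M, I, with no cell reused.
Route from D: 2× right (reaching H), 2× down (reaching N), left to M, up to J, left to I, down to L — 8 moves in all.
Check: order respected (F at step 1, M at step 5, I at step 7).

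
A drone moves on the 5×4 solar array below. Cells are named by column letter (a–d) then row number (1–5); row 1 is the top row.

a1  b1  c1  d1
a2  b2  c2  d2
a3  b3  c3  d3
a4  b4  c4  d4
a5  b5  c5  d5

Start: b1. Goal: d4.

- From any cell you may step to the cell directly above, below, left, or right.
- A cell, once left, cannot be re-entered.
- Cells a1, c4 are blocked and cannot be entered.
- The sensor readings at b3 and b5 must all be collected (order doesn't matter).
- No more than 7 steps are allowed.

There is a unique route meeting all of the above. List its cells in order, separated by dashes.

Any route must reach b3 and b5 and still end at d4 within 7 moves, so the order of the required stops is forced.
Route from b1: 4× down (reaching b5), 2× right (reaching d5), up to d4 — 7 moves in all.
Check: all required cells visited; 7 ≤ 7 moves.

b1 - b2 - b3 - b4 - b5 - c5 - d5 - d4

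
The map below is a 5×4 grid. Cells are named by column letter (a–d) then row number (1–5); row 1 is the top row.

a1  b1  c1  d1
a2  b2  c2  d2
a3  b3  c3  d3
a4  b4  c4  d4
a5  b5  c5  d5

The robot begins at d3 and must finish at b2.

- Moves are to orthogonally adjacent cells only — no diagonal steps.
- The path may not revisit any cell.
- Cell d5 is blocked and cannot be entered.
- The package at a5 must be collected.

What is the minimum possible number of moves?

Any route passes through a5 somewhere between d3 and b2. Summing Manhattan distances along the two legs (d3 → a5 → b2) gives a lower bound of 5 + 4 = 9 moves.
A route of 9 moves achieves this: d3 → d4 → c4 → c5 → b5 → a5 → a4 → a3 → a2 → b2.
Since 9 matches the lower bound, it is optimal.

9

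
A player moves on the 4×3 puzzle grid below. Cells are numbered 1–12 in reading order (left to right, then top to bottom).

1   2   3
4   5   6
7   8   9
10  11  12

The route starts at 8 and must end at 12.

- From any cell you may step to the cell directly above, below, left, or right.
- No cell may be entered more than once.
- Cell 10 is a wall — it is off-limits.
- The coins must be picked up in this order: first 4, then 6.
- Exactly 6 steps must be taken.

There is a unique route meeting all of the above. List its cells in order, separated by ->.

8 -> 7 -> 4 -> 5 -> 6 -> 9 -> 12

The waypoints must appear in the order 4, 6, with no cell reused.
Route from 8: left 1 to 7, up 1 to 4, right 2 to 6, down 2 to 12 — 6 moves in all.
Check: order respected (4 at step 2, 6 at step 4); 6 moves as required.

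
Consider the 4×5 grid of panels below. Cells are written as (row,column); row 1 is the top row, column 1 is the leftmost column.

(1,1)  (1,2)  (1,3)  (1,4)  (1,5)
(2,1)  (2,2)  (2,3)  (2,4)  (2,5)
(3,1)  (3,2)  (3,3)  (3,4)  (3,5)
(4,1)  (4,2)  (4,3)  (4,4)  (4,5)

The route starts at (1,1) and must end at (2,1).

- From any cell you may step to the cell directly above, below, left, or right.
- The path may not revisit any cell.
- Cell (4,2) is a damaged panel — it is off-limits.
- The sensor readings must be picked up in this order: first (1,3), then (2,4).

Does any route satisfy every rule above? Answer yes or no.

yes

One route that works: (1,1) → (1,2) → (1,3) → (1,4) → (2,4) → (2,3) → (2,2) → (2,1).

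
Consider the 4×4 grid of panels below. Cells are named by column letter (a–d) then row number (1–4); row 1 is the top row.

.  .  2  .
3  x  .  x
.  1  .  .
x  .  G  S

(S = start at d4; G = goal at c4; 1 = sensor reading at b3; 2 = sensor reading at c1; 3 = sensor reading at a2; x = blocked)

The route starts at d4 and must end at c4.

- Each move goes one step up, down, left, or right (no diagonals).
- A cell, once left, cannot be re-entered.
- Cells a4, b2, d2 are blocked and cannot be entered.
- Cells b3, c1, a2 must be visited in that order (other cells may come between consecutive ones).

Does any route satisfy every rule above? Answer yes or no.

Ignoring the required order, 1 revisit-free route from d4 to c4 passes through all of b3, c1, and a2; the waypoint orders that occur are c1 → a2 → b3 (1) — never b3 → c1 → a2.

no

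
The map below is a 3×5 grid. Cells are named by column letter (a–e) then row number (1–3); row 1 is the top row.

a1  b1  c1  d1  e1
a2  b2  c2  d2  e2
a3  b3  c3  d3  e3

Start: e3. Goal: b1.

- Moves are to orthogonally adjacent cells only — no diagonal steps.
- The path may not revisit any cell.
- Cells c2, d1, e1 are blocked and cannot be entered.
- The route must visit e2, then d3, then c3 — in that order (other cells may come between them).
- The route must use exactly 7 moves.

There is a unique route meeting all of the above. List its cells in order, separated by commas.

The waypoints must appear in the order e2, d3, c3, with no cell reused.
Route from e3: up to e2, left to d2, down to d3, 2× left (reaching b3), 2× up (reaching b1) — 7 moves in all.
Check: order respected (e2 at step 1, d3 at step 3, c3 at step 4); 7 moves as required.

e3, e2, d2, d3, c3, b3, b2, b1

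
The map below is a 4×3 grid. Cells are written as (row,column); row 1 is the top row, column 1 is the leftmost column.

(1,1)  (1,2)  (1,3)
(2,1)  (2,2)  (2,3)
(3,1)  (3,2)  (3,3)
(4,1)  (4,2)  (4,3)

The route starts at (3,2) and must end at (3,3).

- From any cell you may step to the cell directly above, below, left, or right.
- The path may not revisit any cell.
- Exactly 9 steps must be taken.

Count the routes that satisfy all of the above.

4

Need simple routes of exactly 9 moves from (3,2) to (3,3) (Manhattan distance 1, so 4 moves are spent on a detour and 4 undoing it).
Enumerating: (3,2) (2,2) (1,2) (1,1) (2,1) (3,1) (4,1) (4,2) (4,3) (3,3) | (3,2) (4,2) (4,1) (3,1) (2,1) (1,1) (1,2) (2,2) (2,3) (3,3) | (3,2) (4,2) (4,1) (3,1) (2,1) (1,1) (1,2) (1,3) (2,3) (3,3) | (3,2) (4,2) (4,1) (3,1) (2,1) (2,2) (1,2) (1,3) (2,3) (3,3).
That gives 4 routes.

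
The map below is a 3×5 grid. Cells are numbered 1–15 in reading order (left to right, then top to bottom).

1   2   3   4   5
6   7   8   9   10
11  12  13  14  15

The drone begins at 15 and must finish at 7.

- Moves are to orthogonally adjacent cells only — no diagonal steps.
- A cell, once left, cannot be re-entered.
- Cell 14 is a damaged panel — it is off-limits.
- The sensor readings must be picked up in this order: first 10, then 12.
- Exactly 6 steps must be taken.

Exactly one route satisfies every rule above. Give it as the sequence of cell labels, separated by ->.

15 -> 10 -> 9 -> 8 -> 13 -> 12 -> 7

The waypoints must appear in the order 10, 12, with no cell reused.
Route from 15: up to 10, 2× left (reaching 8), down to 13, left to 12, up to 7 — 6 moves in all.
Check: order respected (10 at step 1, 12 at step 5); 6 moves as required.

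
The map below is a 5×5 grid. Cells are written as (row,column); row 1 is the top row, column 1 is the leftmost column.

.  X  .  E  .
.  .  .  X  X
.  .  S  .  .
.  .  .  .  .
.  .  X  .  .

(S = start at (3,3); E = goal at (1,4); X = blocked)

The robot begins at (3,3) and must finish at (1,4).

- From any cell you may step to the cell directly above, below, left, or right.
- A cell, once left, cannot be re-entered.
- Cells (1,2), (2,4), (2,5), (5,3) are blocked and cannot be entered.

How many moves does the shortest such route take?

3

The Manhattan distance from (3,3) to (1,4) is |3−1| + |3−4| = 3, so at least 3 moves are needed.
A route of 3 moves achieves this: (3,3) → (2,3) → (1,3) → (1,4).
Since 3 matches the lower bound, it is optimal.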